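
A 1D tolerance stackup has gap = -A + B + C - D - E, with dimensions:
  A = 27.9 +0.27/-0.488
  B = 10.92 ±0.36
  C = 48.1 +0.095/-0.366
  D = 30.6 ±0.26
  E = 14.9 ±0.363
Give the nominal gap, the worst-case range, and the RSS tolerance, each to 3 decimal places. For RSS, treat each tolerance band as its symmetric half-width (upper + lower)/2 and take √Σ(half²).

Stack each dimension's contribution:
  -A: nom -27.900 → Σnom=-27.900; wc +0.488/-0.270 → slack +0.488/-0.270; half-tol=0.379, Σhalf²=0.143641
  +B: nom +10.920 → Σnom=-16.980; wc +0.360/-0.360 → slack +0.848/-0.630; half-tol=0.360, Σhalf²=0.273241
  +C: nom +48.100 → Σnom=31.120; wc +0.095/-0.366 → slack +0.943/-0.996; half-tol=0.230, Σhalf²=0.326371
  -D: nom -30.600 → Σnom=0.520; wc +0.260/-0.260 → slack +1.203/-1.256; half-tol=0.260, Σhalf²=0.393971
  -E: nom -14.900 → Σnom=-14.380; wc +0.363/-0.363 → slack +1.566/-1.619; half-tol=0.363, Σhalf²=0.525740
Nominal = -14.380. Worst-case = [-14.380 - 1.619, -14.380 + 1.566] = [-15.999, -12.814]. RSS = √0.525740 = 0.725.

nominal=-14.380 wc=[-15.999,-12.814] rss=0.725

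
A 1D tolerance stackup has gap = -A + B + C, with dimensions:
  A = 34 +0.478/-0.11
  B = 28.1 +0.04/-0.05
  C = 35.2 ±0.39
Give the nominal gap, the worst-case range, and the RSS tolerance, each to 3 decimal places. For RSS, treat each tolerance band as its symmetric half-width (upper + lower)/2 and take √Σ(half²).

Stack each dimension's contribution:
  -A: nom -34.000 → Σnom=-34.000; wc +0.110/-0.478 → slack +0.110/-0.478; half-tol=0.294, Σhalf²=0.086436
  +B: nom +28.100 → Σnom=-5.900; wc +0.040/-0.050 → slack +0.150/-0.528; half-tol=0.045, Σhalf²=0.088461
  +C: nom +35.200 → Σnom=29.300; wc +0.390/-0.390 → slack +0.540/-0.918; half-tol=0.390, Σhalf²=0.240561
Nominal = 29.300. Worst-case = [29.300 - 0.918, 29.300 + 0.540] = [28.382, 29.840]. RSS = √0.240561 = 0.490.

nominal=29.300 wc=[28.382,29.840] rss=0.490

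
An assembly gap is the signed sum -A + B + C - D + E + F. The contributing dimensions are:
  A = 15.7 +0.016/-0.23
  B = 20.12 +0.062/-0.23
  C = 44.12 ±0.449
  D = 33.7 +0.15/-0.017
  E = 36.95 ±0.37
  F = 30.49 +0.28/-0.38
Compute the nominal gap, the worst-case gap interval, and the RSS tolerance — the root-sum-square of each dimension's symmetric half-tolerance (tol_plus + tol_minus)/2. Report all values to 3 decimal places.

nominal=82.280 wc=[80.685,83.688] rss=0.701

Stack each dimension's contribution:
  -A: nom -15.700 → Σnom=-15.700; wc +0.230/-0.016 → slack +0.230/-0.016; half-tol=0.123, Σhalf²=0.015129
  +B: nom +20.120 → Σnom=4.420; wc +0.062/-0.230 → slack +0.292/-0.246; half-tol=0.146, Σhalf²=0.036445
  +C: nom +44.120 → Σnom=48.540; wc +0.449/-0.449 → slack +0.741/-0.695; half-tol=0.449, Σhalf²=0.238046
  -D: nom -33.700 → Σnom=14.840; wc +0.017/-0.150 → slack +0.758/-0.845; half-tol=0.083, Σhalf²=0.245018
  +E: nom +36.950 → Σnom=51.790; wc +0.370/-0.370 → slack +1.128/-1.215; half-tol=0.370, Σhalf²=0.381918
  +F: nom +30.490 → Σnom=82.280; wc +0.280/-0.380 → slack +1.408/-1.595; half-tol=0.330, Σhalf²=0.490818
Nominal = 82.280. Worst-case = [82.280 - 1.595, 82.280 + 1.408] = [80.685, 83.688]. RSS = √0.490818 = 0.701.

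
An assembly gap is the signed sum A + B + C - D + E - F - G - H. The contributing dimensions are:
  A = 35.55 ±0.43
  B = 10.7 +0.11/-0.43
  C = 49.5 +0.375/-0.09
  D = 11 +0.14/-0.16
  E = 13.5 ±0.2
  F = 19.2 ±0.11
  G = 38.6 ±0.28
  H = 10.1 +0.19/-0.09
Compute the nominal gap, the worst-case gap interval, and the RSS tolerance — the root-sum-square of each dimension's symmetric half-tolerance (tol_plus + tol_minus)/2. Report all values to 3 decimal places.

Stack each dimension's contribution:
  +A: nom +35.550 → Σnom=35.550; wc +0.430/-0.430 → slack +0.430/-0.430; half-tol=0.430, Σhalf²=0.184900
  +B: nom +10.700 → Σnom=46.250; wc +0.110/-0.430 → slack +0.540/-0.860; half-tol=0.270, Σhalf²=0.257800
  +C: nom +49.500 → Σnom=95.750; wc +0.375/-0.090 → slack +0.915/-0.950; half-tol=0.232, Σhalf²=0.311856
  -D: nom -11.000 → Σnom=84.750; wc +0.160/-0.140 → slack +1.075/-1.090; half-tol=0.150, Σhalf²=0.334356
  +E: nom +13.500 → Σnom=98.250; wc +0.200/-0.200 → slack +1.275/-1.290; half-tol=0.200, Σhalf²=0.374356
  -F: nom -19.200 → Σnom=79.050; wc +0.110/-0.110 → slack +1.385/-1.400; half-tol=0.110, Σhalf²=0.386456
  -G: nom -38.600 → Σnom=40.450; wc +0.280/-0.280 → slack +1.665/-1.680; half-tol=0.280, Σhalf²=0.464856
  -H: nom -10.100 → Σnom=30.350; wc +0.090/-0.190 → slack +1.755/-1.870; half-tol=0.140, Σhalf²=0.484456
Nominal = 30.350. Worst-case = [30.350 - 1.870, 30.350 + 1.755] = [28.480, 32.105]. RSS = √0.484456 = 0.696.

nominal=30.350 wc=[28.480,32.105] rss=0.696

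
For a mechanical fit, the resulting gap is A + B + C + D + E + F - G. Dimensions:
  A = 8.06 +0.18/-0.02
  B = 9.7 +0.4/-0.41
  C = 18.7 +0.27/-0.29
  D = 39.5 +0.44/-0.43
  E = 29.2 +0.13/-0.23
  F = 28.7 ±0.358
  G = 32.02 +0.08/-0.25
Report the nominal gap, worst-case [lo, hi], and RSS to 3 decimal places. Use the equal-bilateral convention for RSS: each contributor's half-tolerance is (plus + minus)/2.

Stack each dimension's contribution:
  +A: nom +8.060 → Σnom=8.060; wc +0.180/-0.020 → slack +0.180/-0.020; half-tol=0.100, Σhalf²=0.010000
  +B: nom +9.700 → Σnom=17.760; wc +0.400/-0.410 → slack +0.580/-0.430; half-tol=0.405, Σhalf²=0.174025
  +C: nom +18.700 → Σnom=36.460; wc +0.270/-0.290 → slack +0.850/-0.720; half-tol=0.280, Σhalf²=0.252425
  +D: nom +39.500 → Σnom=75.960; wc +0.440/-0.430 → slack +1.290/-1.150; half-tol=0.435, Σhalf²=0.441650
  +E: nom +29.200 → Σnom=105.160; wc +0.130/-0.230 → slack +1.420/-1.380; half-tol=0.180, Σhalf²=0.474050
  +F: nom +28.700 → Σnom=133.860; wc +0.358/-0.358 → slack +1.778/-1.738; half-tol=0.358, Σhalf²=0.602214
  -G: nom -32.020 → Σnom=101.840; wc +0.250/-0.080 → slack +2.028/-1.818; half-tol=0.165, Σhalf²=0.629439
Nominal = 101.840. Worst-case = [101.840 - 1.818, 101.840 + 2.028] = [100.022, 103.868]. RSS = √0.629439 = 0.793.

nominal=101.840 wc=[100.022,103.868] rss=0.793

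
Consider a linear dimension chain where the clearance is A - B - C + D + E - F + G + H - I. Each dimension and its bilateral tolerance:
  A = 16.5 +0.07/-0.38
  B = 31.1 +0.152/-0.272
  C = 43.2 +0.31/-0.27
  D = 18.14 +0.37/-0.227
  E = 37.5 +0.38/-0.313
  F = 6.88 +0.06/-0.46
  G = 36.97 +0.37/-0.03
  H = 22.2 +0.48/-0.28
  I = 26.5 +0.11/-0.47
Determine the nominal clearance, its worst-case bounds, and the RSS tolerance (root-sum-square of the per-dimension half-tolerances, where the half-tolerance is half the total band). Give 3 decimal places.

Stack each dimension's contribution:
  +A: nom +16.500 → Σnom=16.500; wc +0.070/-0.380 → slack +0.070/-0.380; half-tol=0.225, Σhalf²=0.050625
  -B: nom -31.100 → Σnom=-14.600; wc +0.272/-0.152 → slack +0.342/-0.532; half-tol=0.212, Σhalf²=0.095569
  -C: nom -43.200 → Σnom=-57.800; wc +0.270/-0.310 → slack +0.612/-0.842; half-tol=0.290, Σhalf²=0.179669
  +D: nom +18.140 → Σnom=-39.660; wc +0.370/-0.227 → slack +0.982/-1.069; half-tol=0.298, Σhalf²=0.268771
  +E: nom +37.500 → Σnom=-2.160; wc +0.380/-0.313 → slack +1.362/-1.382; half-tol=0.347, Σhalf²=0.388834
  -F: nom -6.880 → Σnom=-9.040; wc +0.460/-0.060 → slack +1.822/-1.442; half-tol=0.260, Σhalf²=0.456434
  +G: nom +36.970 → Σnom=27.930; wc +0.370/-0.030 → slack +2.192/-1.472; half-tol=0.200, Σhalf²=0.496434
  +H: nom +22.200 → Σnom=50.130; wc +0.480/-0.280 → slack +2.672/-1.752; half-tol=0.380, Σhalf²=0.640834
  -I: nom -26.500 → Σnom=23.630; wc +0.470/-0.110 → slack +3.142/-1.862; half-tol=0.290, Σhalf²=0.724934
Nominal = 23.630. Worst-case = [23.630 - 1.862, 23.630 + 3.142] = [21.768, 26.772]. RSS = √0.724934 = 0.851.

nominal=23.630 wc=[21.768,26.772] rss=0.851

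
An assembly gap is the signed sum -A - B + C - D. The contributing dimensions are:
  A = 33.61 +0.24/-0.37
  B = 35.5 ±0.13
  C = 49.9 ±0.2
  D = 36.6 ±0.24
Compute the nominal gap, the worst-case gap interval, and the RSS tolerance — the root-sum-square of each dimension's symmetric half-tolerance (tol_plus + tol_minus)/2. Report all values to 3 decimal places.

nominal=-55.810 wc=[-56.620,-54.870] rss=0.456

Stack each dimension's contribution:
  -A: nom -33.610 → Σnom=-33.610; wc +0.370/-0.240 → slack +0.370/-0.240; half-tol=0.305, Σhalf²=0.093025
  -B: nom -35.500 → Σnom=-69.110; wc +0.130/-0.130 → slack +0.500/-0.370; half-tol=0.130, Σhalf²=0.109925
  +C: nom +49.900 → Σnom=-19.210; wc +0.200/-0.200 → slack +0.700/-0.570; half-tol=0.200, Σhalf²=0.149925
  -D: nom -36.600 → Σnom=-55.810; wc +0.240/-0.240 → slack +0.940/-0.810; half-tol=0.240, Σhalf²=0.207525
Nominal = -55.810. Worst-case = [-55.810 - 0.810, -55.810 + 0.940] = [-56.620, -54.870]. RSS = √0.207525 = 0.456.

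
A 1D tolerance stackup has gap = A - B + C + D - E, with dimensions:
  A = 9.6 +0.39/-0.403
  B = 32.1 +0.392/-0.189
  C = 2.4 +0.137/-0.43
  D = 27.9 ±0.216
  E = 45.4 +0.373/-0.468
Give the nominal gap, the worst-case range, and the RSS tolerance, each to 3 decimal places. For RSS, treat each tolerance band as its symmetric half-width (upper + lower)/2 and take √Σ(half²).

Stack each dimension's contribution:
  +A: nom +9.600 → Σnom=9.600; wc +0.390/-0.403 → slack +0.390/-0.403; half-tol=0.397, Σhalf²=0.157212
  -B: nom -32.100 → Σnom=-22.500; wc +0.189/-0.392 → slack +0.579/-0.795; half-tol=0.290, Σhalf²=0.241602
  +C: nom +2.400 → Σnom=-20.100; wc +0.137/-0.430 → slack +0.716/-1.225; half-tol=0.283, Σhalf²=0.321975
  +D: nom +27.900 → Σnom=7.800; wc +0.216/-0.216 → slack +0.932/-1.441; half-tol=0.216, Σhalf²=0.368631
  -E: nom -45.400 → Σnom=-37.600; wc +0.468/-0.373 → slack +1.400/-1.814; half-tol=0.420, Σhalf²=0.545451
Nominal = -37.600. Worst-case = [-37.600 - 1.814, -37.600 + 1.400] = [-39.414, -36.200]. RSS = √0.545451 = 0.739.

nominal=-37.600 wc=[-39.414,-36.200] rss=0.739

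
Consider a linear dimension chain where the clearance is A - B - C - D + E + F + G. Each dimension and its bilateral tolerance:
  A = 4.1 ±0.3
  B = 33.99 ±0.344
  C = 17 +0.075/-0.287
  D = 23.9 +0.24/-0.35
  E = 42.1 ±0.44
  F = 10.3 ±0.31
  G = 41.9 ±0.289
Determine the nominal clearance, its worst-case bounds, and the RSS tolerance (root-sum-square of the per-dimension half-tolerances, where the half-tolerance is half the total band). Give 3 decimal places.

nominal=23.510 wc=[21.512,25.830] rss=0.837

Stack each dimension's contribution:
  +A: nom +4.100 → Σnom=4.100; wc +0.300/-0.300 → slack +0.300/-0.300; half-tol=0.300, Σhalf²=0.090000
  -B: nom -33.990 → Σnom=-29.890; wc +0.344/-0.344 → slack +0.644/-0.644; half-tol=0.344, Σhalf²=0.208336
  -C: nom -17.000 → Σnom=-46.890; wc +0.287/-0.075 → slack +0.931/-0.719; half-tol=0.181, Σhalf²=0.241097
  -D: nom -23.900 → Σnom=-70.790; wc +0.350/-0.240 → slack +1.281/-0.959; half-tol=0.295, Σhalf²=0.328122
  +E: nom +42.100 → Σnom=-28.690; wc +0.440/-0.440 → slack +1.721/-1.399; half-tol=0.440, Σhalf²=0.521722
  +F: nom +10.300 → Σnom=-18.390; wc +0.310/-0.310 → slack +2.031/-1.709; half-tol=0.310, Σhalf²=0.617822
  +G: nom +41.900 → Σnom=23.510; wc +0.289/-0.289 → slack +2.320/-1.998; half-tol=0.289, Σhalf²=0.701343
Nominal = 23.510. Worst-case = [23.510 - 1.998, 23.510 + 2.320] = [21.512, 25.830]. RSS = √0.701343 = 0.837.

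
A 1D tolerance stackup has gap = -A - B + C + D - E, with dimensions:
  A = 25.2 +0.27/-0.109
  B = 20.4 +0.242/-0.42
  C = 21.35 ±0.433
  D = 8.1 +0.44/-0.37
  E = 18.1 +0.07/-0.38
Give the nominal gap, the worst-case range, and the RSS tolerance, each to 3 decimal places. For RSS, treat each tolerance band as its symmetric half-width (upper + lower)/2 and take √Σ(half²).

nominal=-34.250 wc=[-35.635,-32.468] rss=0.740

Stack each dimension's contribution:
  -A: nom -25.200 → Σnom=-25.200; wc +0.109/-0.270 → slack +0.109/-0.270; half-tol=0.190, Σhalf²=0.035910
  -B: nom -20.400 → Σnom=-45.600; wc +0.420/-0.242 → slack +0.529/-0.512; half-tol=0.331, Σhalf²=0.145471
  +C: nom +21.350 → Σnom=-24.250; wc +0.433/-0.433 → slack +0.962/-0.945; half-tol=0.433, Σhalf²=0.332960
  +D: nom +8.100 → Σnom=-16.150; wc +0.440/-0.370 → slack +1.402/-1.315; half-tol=0.405, Σhalf²=0.496985
  -E: nom -18.100 → Σnom=-34.250; wc +0.380/-0.070 → slack +1.782/-1.385; half-tol=0.225, Σhalf²=0.547610
Nominal = -34.250. Worst-case = [-34.250 - 1.385, -34.250 + 1.782] = [-35.635, -32.468]. RSS = √0.547610 = 0.740.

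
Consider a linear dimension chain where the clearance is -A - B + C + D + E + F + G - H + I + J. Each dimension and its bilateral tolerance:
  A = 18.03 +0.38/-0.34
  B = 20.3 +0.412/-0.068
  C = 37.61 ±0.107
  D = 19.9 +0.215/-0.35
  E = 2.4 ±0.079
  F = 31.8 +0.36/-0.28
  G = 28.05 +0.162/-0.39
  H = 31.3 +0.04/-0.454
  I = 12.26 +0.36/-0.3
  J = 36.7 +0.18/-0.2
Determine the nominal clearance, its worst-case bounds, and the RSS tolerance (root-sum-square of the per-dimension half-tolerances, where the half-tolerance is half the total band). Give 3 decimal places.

Stack each dimension's contribution:
  -A: nom -18.030 → Σnom=-18.030; wc +0.340/-0.380 → slack +0.340/-0.380; half-tol=0.360, Σhalf²=0.129600
  -B: nom -20.300 → Σnom=-38.330; wc +0.068/-0.412 → slack +0.408/-0.792; half-tol=0.240, Σhalf²=0.187200
  +C: nom +37.610 → Σnom=-0.720; wc +0.107/-0.107 → slack +0.515/-0.899; half-tol=0.107, Σhalf²=0.198649
  +D: nom +19.900 → Σnom=19.180; wc +0.215/-0.350 → slack +0.730/-1.249; half-tol=0.282, Σhalf²=0.278455
  +E: nom +2.400 → Σnom=21.580; wc +0.079/-0.079 → slack +0.809/-1.328; half-tol=0.079, Σhalf²=0.284696
  +F: nom +31.800 → Σnom=53.380; wc +0.360/-0.280 → slack +1.169/-1.608; half-tol=0.320, Σhalf²=0.387096
  +G: nom +28.050 → Σnom=81.430; wc +0.162/-0.390 → slack +1.331/-1.998; half-tol=0.276, Σhalf²=0.463272
  -H: nom -31.300 → Σnom=50.130; wc +0.454/-0.040 → slack +1.785/-2.038; half-tol=0.247, Σhalf²=0.524281
  +I: nom +12.260 → Σnom=62.390; wc +0.360/-0.300 → slack +2.145/-2.338; half-tol=0.330, Σhalf²=0.633181
  +J: nom +36.700 → Σnom=99.090; wc +0.180/-0.200 → slack +2.325/-2.538; half-tol=0.190, Σhalf²=0.669281
Nominal = 99.090. Worst-case = [99.090 - 2.538, 99.090 + 2.325] = [96.552, 101.415]. RSS = √0.669281 = 0.818.

nominal=99.090 wc=[96.552,101.415] rss=0.818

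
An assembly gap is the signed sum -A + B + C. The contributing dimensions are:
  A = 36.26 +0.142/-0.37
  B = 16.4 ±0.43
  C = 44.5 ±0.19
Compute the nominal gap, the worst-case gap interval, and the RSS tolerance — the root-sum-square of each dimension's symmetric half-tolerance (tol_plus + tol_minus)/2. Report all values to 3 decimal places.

nominal=24.640 wc=[23.878,25.630] rss=0.535

Stack each dimension's contribution:
  -A: nom -36.260 → Σnom=-36.260; wc +0.370/-0.142 → slack +0.370/-0.142; half-tol=0.256, Σhalf²=0.065536
  +B: nom +16.400 → Σnom=-19.860; wc +0.430/-0.430 → slack +0.800/-0.572; half-tol=0.430, Σhalf²=0.250436
  +C: nom +44.500 → Σnom=24.640; wc +0.190/-0.190 → slack +0.990/-0.762; half-tol=0.190, Σhalf²=0.286536
Nominal = 24.640. Worst-case = [24.640 - 0.762, 24.640 + 0.990] = [23.878, 25.630]. RSS = √0.286536 = 0.535.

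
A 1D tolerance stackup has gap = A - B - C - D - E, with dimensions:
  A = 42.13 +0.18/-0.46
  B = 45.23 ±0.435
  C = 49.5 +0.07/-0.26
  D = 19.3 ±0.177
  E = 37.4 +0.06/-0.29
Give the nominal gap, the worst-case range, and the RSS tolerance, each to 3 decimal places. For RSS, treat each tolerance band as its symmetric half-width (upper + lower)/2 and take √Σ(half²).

nominal=-109.300 wc=[-110.502,-107.958] rss=0.617

Stack each dimension's contribution:
  +A: nom +42.130 → Σnom=42.130; wc +0.180/-0.460 → slack +0.180/-0.460; half-tol=0.320, Σhalf²=0.102400
  -B: nom -45.230 → Σnom=-3.100; wc +0.435/-0.435 → slack +0.615/-0.895; half-tol=0.435, Σhalf²=0.291625
  -C: nom -49.500 → Σnom=-52.600; wc +0.260/-0.070 → slack +0.875/-0.965; half-tol=0.165, Σhalf²=0.318850
  -D: nom -19.300 → Σnom=-71.900; wc +0.177/-0.177 → slack +1.052/-1.142; half-tol=0.177, Σhalf²=0.350179
  -E: nom -37.400 → Σnom=-109.300; wc +0.290/-0.060 → slack +1.342/-1.202; half-tol=0.175, Σhalf²=0.380804
Nominal = -109.300. Worst-case = [-109.300 - 1.202, -109.300 + 1.342] = [-110.502, -107.958]. RSS = √0.380804 = 0.617.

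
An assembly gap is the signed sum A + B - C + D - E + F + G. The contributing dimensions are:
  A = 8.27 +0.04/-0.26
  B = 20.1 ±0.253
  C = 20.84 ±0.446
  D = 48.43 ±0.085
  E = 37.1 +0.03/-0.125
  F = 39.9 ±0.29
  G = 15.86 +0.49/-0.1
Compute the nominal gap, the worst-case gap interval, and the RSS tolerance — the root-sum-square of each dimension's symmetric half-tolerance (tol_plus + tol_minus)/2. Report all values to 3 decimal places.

nominal=74.620 wc=[73.156,76.349] rss=0.685

Stack each dimension's contribution:
  +A: nom +8.270 → Σnom=8.270; wc +0.040/-0.260 → slack +0.040/-0.260; half-tol=0.150, Σhalf²=0.022500
  +B: nom +20.100 → Σnom=28.370; wc +0.253/-0.253 → slack +0.293/-0.513; half-tol=0.253, Σhalf²=0.086509
  -C: nom -20.840 → Σnom=7.530; wc +0.446/-0.446 → slack +0.739/-0.959; half-tol=0.446, Σhalf²=0.285425
  +D: nom +48.430 → Σnom=55.960; wc +0.085/-0.085 → slack +0.824/-1.044; half-tol=0.085, Σhalf²=0.292650
  -E: nom -37.100 → Σnom=18.860; wc +0.125/-0.030 → slack +0.949/-1.074; half-tol=0.077, Σhalf²=0.298656
  +F: nom +39.900 → Σnom=58.760; wc +0.290/-0.290 → slack +1.239/-1.364; half-tol=0.290, Σhalf²=0.382756
  +G: nom +15.860 → Σnom=74.620; wc +0.490/-0.100 → slack +1.729/-1.464; half-tol=0.295, Σhalf²=0.469781
Nominal = 74.620. Worst-case = [74.620 - 1.464, 74.620 + 1.729] = [73.156, 76.349]. RSS = √0.469781 = 0.685.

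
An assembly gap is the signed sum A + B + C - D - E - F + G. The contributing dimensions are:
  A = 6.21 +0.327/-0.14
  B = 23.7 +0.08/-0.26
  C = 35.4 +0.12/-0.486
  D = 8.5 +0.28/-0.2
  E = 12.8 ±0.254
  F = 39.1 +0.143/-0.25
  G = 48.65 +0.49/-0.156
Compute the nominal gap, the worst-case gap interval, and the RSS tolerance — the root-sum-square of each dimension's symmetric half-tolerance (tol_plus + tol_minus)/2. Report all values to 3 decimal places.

Stack each dimension's contribution:
  +A: nom +6.210 → Σnom=6.210; wc +0.327/-0.140 → slack +0.327/-0.140; half-tol=0.234, Σhalf²=0.054522
  +B: nom +23.700 → Σnom=29.910; wc +0.080/-0.260 → slack +0.407/-0.400; half-tol=0.170, Σhalf²=0.083422
  +C: nom +35.400 → Σnom=65.310; wc +0.120/-0.486 → slack +0.527/-0.886; half-tol=0.303, Σhalf²=0.175231
  -D: nom -8.500 → Σnom=56.810; wc +0.200/-0.280 → slack +0.727/-1.166; half-tol=0.240, Σhalf²=0.232831
  -E: nom -12.800 → Σnom=44.010; wc +0.254/-0.254 → slack +0.981/-1.420; half-tol=0.254, Σhalf²=0.297347
  -F: nom -39.100 → Σnom=4.910; wc +0.250/-0.143 → slack +1.231/-1.563; half-tol=0.197, Σhalf²=0.335960
  +G: nom +48.650 → Σnom=53.560; wc +0.490/-0.156 → slack +1.721/-1.719; half-tol=0.323, Σhalf²=0.440289
Nominal = 53.560. Worst-case = [53.560 - 1.719, 53.560 + 1.721] = [51.841, 55.281]. RSS = √0.440289 = 0.664.

nominal=53.560 wc=[51.841,55.281] rss=0.664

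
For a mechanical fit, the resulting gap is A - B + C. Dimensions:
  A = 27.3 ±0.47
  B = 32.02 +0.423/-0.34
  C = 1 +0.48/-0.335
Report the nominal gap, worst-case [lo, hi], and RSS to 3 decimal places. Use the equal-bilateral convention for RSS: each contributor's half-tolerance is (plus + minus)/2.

nominal=-3.720 wc=[-4.948,-2.430] rss=0.730

Stack each dimension's contribution:
  +A: nom +27.300 → Σnom=27.300; wc +0.470/-0.470 → slack +0.470/-0.470; half-tol=0.470, Σhalf²=0.220900
  -B: nom -32.020 → Σnom=-4.720; wc +0.340/-0.423 → slack +0.810/-0.893; half-tol=0.382, Σhalf²=0.366442
  +C: nom +1.000 → Σnom=-3.720; wc +0.480/-0.335 → slack +1.290/-1.228; half-tol=0.407, Σhalf²=0.532498
Nominal = -3.720. Worst-case = [-3.720 - 1.228, -3.720 + 1.290] = [-4.948, -2.430]. RSS = √0.532498 = 0.730.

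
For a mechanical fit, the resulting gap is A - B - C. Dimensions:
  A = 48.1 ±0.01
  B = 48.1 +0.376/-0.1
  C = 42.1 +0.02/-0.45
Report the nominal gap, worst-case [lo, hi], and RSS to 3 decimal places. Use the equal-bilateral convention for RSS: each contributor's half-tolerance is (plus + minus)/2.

Stack each dimension's contribution:
  +A: nom +48.100 → Σnom=48.100; wc +0.010/-0.010 → slack +0.010/-0.010; half-tol=0.010, Σhalf²=0.000100
  -B: nom -48.100 → Σnom=0.000; wc +0.100/-0.376 → slack +0.110/-0.386; half-tol=0.238, Σhalf²=0.056744
  -C: nom -42.100 → Σnom=-42.100; wc +0.450/-0.020 → slack +0.560/-0.406; half-tol=0.235, Σhalf²=0.111969
Nominal = -42.100. Worst-case = [-42.100 - 0.406, -42.100 + 0.560] = [-42.506, -41.540]. RSS = √0.111969 = 0.335.

nominal=-42.100 wc=[-42.506,-41.540] rss=0.335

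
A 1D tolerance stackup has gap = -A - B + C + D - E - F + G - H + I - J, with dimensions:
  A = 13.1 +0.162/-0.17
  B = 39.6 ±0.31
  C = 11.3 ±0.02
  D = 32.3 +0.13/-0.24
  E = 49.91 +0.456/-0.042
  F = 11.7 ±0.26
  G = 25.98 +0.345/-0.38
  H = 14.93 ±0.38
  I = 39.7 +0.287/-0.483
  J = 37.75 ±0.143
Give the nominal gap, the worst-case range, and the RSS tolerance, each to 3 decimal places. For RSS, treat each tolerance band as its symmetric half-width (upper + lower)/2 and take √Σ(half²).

Stack each dimension's contribution:
  -A: nom -13.100 → Σnom=-13.100; wc +0.170/-0.162 → slack +0.170/-0.162; half-tol=0.166, Σhalf²=0.027556
  -B: nom -39.600 → Σnom=-52.700; wc +0.310/-0.310 → slack +0.480/-0.472; half-tol=0.310, Σhalf²=0.123656
  +C: nom +11.300 → Σnom=-41.400; wc +0.020/-0.020 → slack +0.500/-0.492; half-tol=0.020, Σhalf²=0.124056
  +D: nom +32.300 → Σnom=-9.100; wc +0.130/-0.240 → slack +0.630/-0.732; half-tol=0.185, Σhalf²=0.158281
  -E: nom -49.910 → Σnom=-59.010; wc +0.042/-0.456 → slack +0.672/-1.188; half-tol=0.249, Σhalf²=0.220282
  -F: nom -11.700 → Σnom=-70.710; wc +0.260/-0.260 → slack +0.932/-1.448; half-tol=0.260, Σhalf²=0.287882
  +G: nom +25.980 → Σnom=-44.730; wc +0.345/-0.380 → slack +1.277/-1.828; half-tol=0.362, Σhalf²=0.419288
  -H: nom -14.930 → Σnom=-59.660; wc +0.380/-0.380 → slack +1.657/-2.208; half-tol=0.380, Σhalf²=0.563688
  +I: nom +39.700 → Σnom=-19.960; wc +0.287/-0.483 → slack +1.944/-2.691; half-tol=0.385, Σhalf²=0.711913
  -J: nom -37.750 → Σnom=-57.710; wc +0.143/-0.143 → slack +2.087/-2.834; half-tol=0.143, Σhalf²=0.732362
Nominal = -57.710. Worst-case = [-57.710 - 2.834, -57.710 + 2.087] = [-60.544, -55.623]. RSS = √0.732362 = 0.856.

nominal=-57.710 wc=[-60.544,-55.623] rss=0.856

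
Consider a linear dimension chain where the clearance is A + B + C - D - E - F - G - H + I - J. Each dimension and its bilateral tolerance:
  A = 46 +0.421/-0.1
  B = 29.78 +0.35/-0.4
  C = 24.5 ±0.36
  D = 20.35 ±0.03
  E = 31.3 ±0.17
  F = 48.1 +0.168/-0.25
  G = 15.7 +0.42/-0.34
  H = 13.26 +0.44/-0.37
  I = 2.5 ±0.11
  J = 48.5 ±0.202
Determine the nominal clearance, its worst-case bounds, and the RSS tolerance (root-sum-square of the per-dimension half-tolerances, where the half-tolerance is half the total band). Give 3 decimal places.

nominal=-74.430 wc=[-76.830,-71.827] rss=0.879

Stack each dimension's contribution:
  +A: nom +46.000 → Σnom=46.000; wc +0.421/-0.100 → slack +0.421/-0.100; half-tol=0.261, Σhalf²=0.067860
  +B: nom +29.780 → Σnom=75.780; wc +0.350/-0.400 → slack +0.771/-0.500; half-tol=0.375, Σhalf²=0.208485
  +C: nom +24.500 → Σnom=100.280; wc +0.360/-0.360 → slack +1.131/-0.860; half-tol=0.360, Σhalf²=0.338085
  -D: nom -20.350 → Σnom=79.930; wc +0.030/-0.030 → slack +1.161/-0.890; half-tol=0.030, Σhalf²=0.338985
  -E: nom -31.300 → Σnom=48.630; wc +0.170/-0.170 → slack +1.331/-1.060; half-tol=0.170, Σhalf²=0.367885
  -F: nom -48.100 → Σnom=0.530; wc +0.250/-0.168 → slack +1.581/-1.228; half-tol=0.209, Σhalf²=0.411566
  -G: nom -15.700 → Σnom=-15.170; wc +0.340/-0.420 → slack +1.921/-1.648; half-tol=0.380, Σhalf²=0.555966
  -H: nom -13.260 → Σnom=-28.430; wc +0.370/-0.440 → slack +2.291/-2.088; half-tol=0.405, Σhalf²=0.719991
  +I: nom +2.500 → Σnom=-25.930; wc +0.110/-0.110 → slack +2.401/-2.198; half-tol=0.110, Σhalf²=0.732091
  -J: nom -48.500 → Σnom=-74.430; wc +0.202/-0.202 → slack +2.603/-2.400; half-tol=0.202, Σhalf²=0.772895
Nominal = -74.430. Worst-case = [-74.430 - 2.400, -74.430 + 2.603] = [-76.830, -71.827]. RSS = √0.772895 = 0.879.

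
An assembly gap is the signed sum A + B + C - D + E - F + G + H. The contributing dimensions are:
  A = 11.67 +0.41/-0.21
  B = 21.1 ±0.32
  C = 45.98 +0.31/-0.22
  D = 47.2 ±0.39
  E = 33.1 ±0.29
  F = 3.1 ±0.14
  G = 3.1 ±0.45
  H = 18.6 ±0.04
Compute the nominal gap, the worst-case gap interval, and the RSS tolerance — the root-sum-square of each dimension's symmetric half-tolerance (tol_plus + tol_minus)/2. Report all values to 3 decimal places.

nominal=83.250 wc=[81.190,85.600] rss=0.854

Stack each dimension's contribution:
  +A: nom +11.670 → Σnom=11.670; wc +0.410/-0.210 → slack +0.410/-0.210; half-tol=0.310, Σhalf²=0.096100
  +B: nom +21.100 → Σnom=32.770; wc +0.320/-0.320 → slack +0.730/-0.530; half-tol=0.320, Σhalf²=0.198500
  +C: nom +45.980 → Σnom=78.750; wc +0.310/-0.220 → slack +1.040/-0.750; half-tol=0.265, Σhalf²=0.268725
  -D: nom -47.200 → Σnom=31.550; wc +0.390/-0.390 → slack +1.430/-1.140; half-tol=0.390, Σhalf²=0.420825
  +E: nom +33.100 → Σnom=64.650; wc +0.290/-0.290 → slack +1.720/-1.430; half-tol=0.290, Σhalf²=0.504925
  -F: nom -3.100 → Σnom=61.550; wc +0.140/-0.140 → slack +1.860/-1.570; half-tol=0.140, Σhalf²=0.524525
  +G: nom +3.100 → Σnom=64.650; wc +0.450/-0.450 → slack +2.310/-2.020; half-tol=0.450, Σhalf²=0.727025
  +H: nom +18.600 → Σnom=83.250; wc +0.040/-0.040 → slack +2.350/-2.060; half-tol=0.040, Σhalf²=0.728625
Nominal = 83.250. Worst-case = [83.250 - 2.060, 83.250 + 2.350] = [81.190, 85.600]. RSS = √0.728625 = 0.854.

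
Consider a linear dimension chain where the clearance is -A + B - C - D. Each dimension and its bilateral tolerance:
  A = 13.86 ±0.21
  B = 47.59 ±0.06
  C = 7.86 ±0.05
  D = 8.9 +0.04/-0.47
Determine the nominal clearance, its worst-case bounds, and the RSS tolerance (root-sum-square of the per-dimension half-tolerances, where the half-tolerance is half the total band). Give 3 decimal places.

nominal=16.970 wc=[16.610,17.760] rss=0.339

Stack each dimension's contribution:
  -A: nom -13.860 → Σnom=-13.860; wc +0.210/-0.210 → slack +0.210/-0.210; half-tol=0.210, Σhalf²=0.044100
  +B: nom +47.590 → Σnom=33.730; wc +0.060/-0.060 → slack +0.270/-0.270; half-tol=0.060, Σhalf²=0.047700
  -C: nom -7.860 → Σnom=25.870; wc +0.050/-0.050 → slack +0.320/-0.320; half-tol=0.050, Σhalf²=0.050200
  -D: nom -8.900 → Σnom=16.970; wc +0.470/-0.040 → slack +0.790/-0.360; half-tol=0.255, Σhalf²=0.115225
Nominal = 16.970. Worst-case = [16.970 - 0.360, 16.970 + 0.790] = [16.610, 17.760]. RSS = √0.115225 = 0.339.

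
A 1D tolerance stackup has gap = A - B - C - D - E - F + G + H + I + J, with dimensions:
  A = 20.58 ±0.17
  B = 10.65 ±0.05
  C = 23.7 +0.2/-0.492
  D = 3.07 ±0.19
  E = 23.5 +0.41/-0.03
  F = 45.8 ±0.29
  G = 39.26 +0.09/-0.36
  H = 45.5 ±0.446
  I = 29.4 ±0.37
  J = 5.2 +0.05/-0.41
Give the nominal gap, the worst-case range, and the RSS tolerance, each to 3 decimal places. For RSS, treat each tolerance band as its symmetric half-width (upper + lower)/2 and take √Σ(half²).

Stack each dimension's contribution:
  +A: nom +20.580 → Σnom=20.580; wc +0.170/-0.170 → slack +0.170/-0.170; half-tol=0.170, Σhalf²=0.028900
  -B: nom -10.650 → Σnom=9.930; wc +0.050/-0.050 → slack +0.220/-0.220; half-tol=0.050, Σhalf²=0.031400
  -C: nom -23.700 → Σnom=-13.770; wc +0.492/-0.200 → slack +0.712/-0.420; half-tol=0.346, Σhalf²=0.151116
  -D: nom -3.070 → Σnom=-16.840; wc +0.190/-0.190 → slack +0.902/-0.610; half-tol=0.190, Σhalf²=0.187216
  -E: nom -23.500 → Σnom=-40.340; wc +0.030/-0.410 → slack +0.932/-1.020; half-tol=0.220, Σhalf²=0.235616
  -F: nom -45.800 → Σnom=-86.140; wc +0.290/-0.290 → slack +1.222/-1.310; half-tol=0.290, Σhalf²=0.319716
  +G: nom +39.260 → Σnom=-46.880; wc +0.090/-0.360 → slack +1.312/-1.670; half-tol=0.225, Σhalf²=0.370341
  +H: nom +45.500 → Σnom=-1.380; wc +0.446/-0.446 → slack +1.758/-2.116; half-tol=0.446, Σhalf²=0.569257
  +I: nom +29.400 → Σnom=28.020; wc +0.370/-0.370 → slack +2.128/-2.486; half-tol=0.370, Σhalf²=0.706157
  +J: nom +5.200 → Σnom=33.220; wc +0.050/-0.410 → slack +2.178/-2.896; half-tol=0.230, Σhalf²=0.759057
Nominal = 33.220. Worst-case = [33.220 - 2.896, 33.220 + 2.178] = [30.324, 35.398]. RSS = √0.759057 = 0.871.

nominal=33.220 wc=[30.324,35.398] rss=0.871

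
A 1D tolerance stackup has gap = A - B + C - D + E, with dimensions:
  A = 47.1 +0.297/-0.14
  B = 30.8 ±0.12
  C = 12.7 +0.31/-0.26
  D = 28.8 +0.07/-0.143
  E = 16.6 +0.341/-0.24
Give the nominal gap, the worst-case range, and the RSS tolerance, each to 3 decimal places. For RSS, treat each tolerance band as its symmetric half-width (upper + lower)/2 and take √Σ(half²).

nominal=16.800 wc=[15.970,18.011] rss=0.489

Stack each dimension's contribution:
  +A: nom +47.100 → Σnom=47.100; wc +0.297/-0.140 → slack +0.297/-0.140; half-tol=0.218, Σhalf²=0.047742
  -B: nom -30.800 → Σnom=16.300; wc +0.120/-0.120 → slack +0.417/-0.260; half-tol=0.120, Σhalf²=0.062142
  +C: nom +12.700 → Σnom=29.000; wc +0.310/-0.260 → slack +0.727/-0.520; half-tol=0.285, Σhalf²=0.143367
  -D: nom -28.800 → Σnom=0.200; wc +0.143/-0.070 → slack +0.870/-0.590; half-tol=0.106, Σhalf²=0.154709
  +E: nom +16.600 → Σnom=16.800; wc +0.341/-0.240 → slack +1.211/-0.830; half-tol=0.290, Σhalf²=0.239100
Nominal = 16.800. Worst-case = [16.800 - 0.830, 16.800 + 1.211] = [15.970, 18.011]. RSS = √0.239100 = 0.489.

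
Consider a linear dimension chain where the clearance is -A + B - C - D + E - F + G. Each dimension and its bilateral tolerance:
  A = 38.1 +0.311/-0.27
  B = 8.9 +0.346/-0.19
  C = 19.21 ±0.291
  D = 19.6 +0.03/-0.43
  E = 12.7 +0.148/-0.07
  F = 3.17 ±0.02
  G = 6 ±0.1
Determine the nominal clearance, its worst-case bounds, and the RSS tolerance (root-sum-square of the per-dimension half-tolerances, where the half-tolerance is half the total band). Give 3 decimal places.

nominal=-52.480 wc=[-53.492,-50.875] rss=0.562

Stack each dimension's contribution:
  -A: nom -38.100 → Σnom=-38.100; wc +0.270/-0.311 → slack +0.270/-0.311; half-tol=0.290, Σhalf²=0.084390
  +B: nom +8.900 → Σnom=-29.200; wc +0.346/-0.190 → slack +0.616/-0.501; half-tol=0.268, Σhalf²=0.156214
  -C: nom -19.210 → Σnom=-48.410; wc +0.291/-0.291 → slack +0.907/-0.792; half-tol=0.291, Σhalf²=0.240895
  -D: nom -19.600 → Σnom=-68.010; wc +0.430/-0.030 → slack +1.337/-0.822; half-tol=0.230, Σhalf²=0.293795
  +E: nom +12.700 → Σnom=-55.310; wc +0.148/-0.070 → slack +1.485/-0.892; half-tol=0.109, Σhalf²=0.305676
  -F: nom -3.170 → Σnom=-58.480; wc +0.020/-0.020 → slack +1.505/-0.912; half-tol=0.020, Σhalf²=0.306076
  +G: nom +6.000 → Σnom=-52.480; wc +0.100/-0.100 → slack +1.605/-1.012; half-tol=0.100, Σhalf²=0.316076
Nominal = -52.480. Worst-case = [-52.480 - 1.012, -52.480 + 1.605] = [-53.492, -50.875]. RSS = √0.316076 = 0.562.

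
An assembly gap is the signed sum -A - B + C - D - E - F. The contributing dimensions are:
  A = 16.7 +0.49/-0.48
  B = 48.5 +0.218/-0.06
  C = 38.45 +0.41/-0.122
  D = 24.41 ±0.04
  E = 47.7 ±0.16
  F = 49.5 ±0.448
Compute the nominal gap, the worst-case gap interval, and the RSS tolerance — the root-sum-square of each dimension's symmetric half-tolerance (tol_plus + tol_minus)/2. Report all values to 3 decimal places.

Stack each dimension's contribution:
  -A: nom -16.700 → Σnom=-16.700; wc +0.480/-0.490 → slack +0.480/-0.490; half-tol=0.485, Σhalf²=0.235225
  -B: nom -48.500 → Σnom=-65.200; wc +0.060/-0.218 → slack +0.540/-0.708; half-tol=0.139, Σhalf²=0.254546
  +C: nom +38.450 → Σnom=-26.750; wc +0.410/-0.122 → slack +0.950/-0.830; half-tol=0.266, Σhalf²=0.325302
  -D: nom -24.410 → Σnom=-51.160; wc +0.040/-0.040 → slack +0.990/-0.870; half-tol=0.040, Σhalf²=0.326902
  -E: nom -47.700 → Σnom=-98.860; wc +0.160/-0.160 → slack +1.150/-1.030; half-tol=0.160, Σhalf²=0.352502
  -F: nom -49.500 → Σnom=-148.360; wc +0.448/-0.448 → slack +1.598/-1.478; half-tol=0.448, Σhalf²=0.553206
Nominal = -148.360. Worst-case = [-148.360 - 1.478, -148.360 + 1.598] = [-149.838, -146.762]. RSS = √0.553206 = 0.744.

nominal=-148.360 wc=[-149.838,-146.762] rss=0.744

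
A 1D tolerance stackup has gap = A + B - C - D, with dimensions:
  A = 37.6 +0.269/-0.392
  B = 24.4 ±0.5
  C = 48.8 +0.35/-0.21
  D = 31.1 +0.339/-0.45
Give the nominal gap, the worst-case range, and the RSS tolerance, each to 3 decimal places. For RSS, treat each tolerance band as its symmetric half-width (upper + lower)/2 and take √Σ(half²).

Stack each dimension's contribution:
  +A: nom +37.600 → Σnom=37.600; wc +0.269/-0.392 → slack +0.269/-0.392; half-tol=0.331, Σhalf²=0.109230
  +B: nom +24.400 → Σnom=62.000; wc +0.500/-0.500 → slack +0.769/-0.892; half-tol=0.500, Σhalf²=0.359230
  -C: nom -48.800 → Σnom=13.200; wc +0.210/-0.350 → slack +0.979/-1.242; half-tol=0.280, Σhalf²=0.437630
  -D: nom -31.100 → Σnom=-17.900; wc +0.450/-0.339 → slack +1.429/-1.581; half-tol=0.395, Σhalf²=0.593260
Nominal = -17.900. Worst-case = [-17.900 - 1.581, -17.900 + 1.429] = [-19.481, -16.471]. RSS = √0.593260 = 0.770.

nominal=-17.900 wc=[-19.481,-16.471] rss=0.770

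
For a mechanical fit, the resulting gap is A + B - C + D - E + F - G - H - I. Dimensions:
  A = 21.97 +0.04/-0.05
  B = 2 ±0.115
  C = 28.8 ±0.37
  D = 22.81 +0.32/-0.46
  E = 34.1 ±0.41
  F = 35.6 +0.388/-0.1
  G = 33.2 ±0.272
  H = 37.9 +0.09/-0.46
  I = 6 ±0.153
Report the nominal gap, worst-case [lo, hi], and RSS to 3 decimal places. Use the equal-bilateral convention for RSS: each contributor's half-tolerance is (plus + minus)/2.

Stack each dimension's contribution:
  +A: nom +21.970 → Σnom=21.970; wc +0.040/-0.050 → slack +0.040/-0.050; half-tol=0.045, Σhalf²=0.002025
  +B: nom +2.000 → Σnom=23.970; wc +0.115/-0.115 → slack +0.155/-0.165; half-tol=0.115, Σhalf²=0.015250
  -C: nom -28.800 → Σnom=-4.830; wc +0.370/-0.370 → slack +0.525/-0.535; half-tol=0.370, Σhalf²=0.152150
  +D: nom +22.810 → Σnom=17.980; wc +0.320/-0.460 → slack +0.845/-0.995; half-tol=0.390, Σhalf²=0.304250
  -E: nom -34.100 → Σnom=-16.120; wc +0.410/-0.410 → slack +1.255/-1.405; half-tol=0.410, Σhalf²=0.472350
  +F: nom +35.600 → Σnom=19.480; wc +0.388/-0.100 → slack +1.643/-1.505; half-tol=0.244, Σhalf²=0.531886
  -G: nom -33.200 → Σnom=-13.720; wc +0.272/-0.272 → slack +1.915/-1.777; half-tol=0.272, Σhalf²=0.605870
  -H: nom -37.900 → Σnom=-51.620; wc +0.460/-0.090 → slack +2.375/-1.867; half-tol=0.275, Σhalf²=0.681495
  -I: nom -6.000 → Σnom=-57.620; wc +0.153/-0.153 → slack +2.528/-2.020; half-tol=0.153, Σhalf²=0.704904
Nominal = -57.620. Worst-case = [-57.620 - 2.020, -57.620 + 2.528] = [-59.640, -55.092]. RSS = √0.704904 = 0.840.

nominal=-57.620 wc=[-59.640,-55.092] rss=0.840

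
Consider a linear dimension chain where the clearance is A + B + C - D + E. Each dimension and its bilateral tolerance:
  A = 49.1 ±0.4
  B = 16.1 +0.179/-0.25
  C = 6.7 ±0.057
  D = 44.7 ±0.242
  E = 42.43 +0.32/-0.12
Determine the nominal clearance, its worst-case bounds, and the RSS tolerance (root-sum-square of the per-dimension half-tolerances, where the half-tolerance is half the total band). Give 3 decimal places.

Stack each dimension's contribution:
  +A: nom +49.100 → Σnom=49.100; wc +0.400/-0.400 → slack +0.400/-0.400; half-tol=0.400, Σhalf²=0.160000
  +B: nom +16.100 → Σnom=65.200; wc +0.179/-0.250 → slack +0.579/-0.650; half-tol=0.214, Σhalf²=0.206010
  +C: nom +6.700 → Σnom=71.900; wc +0.057/-0.057 → slack +0.636/-0.707; half-tol=0.057, Σhalf²=0.209259
  -D: nom -44.700 → Σnom=27.200; wc +0.242/-0.242 → slack +0.878/-0.949; half-tol=0.242, Σhalf²=0.267823
  +E: nom +42.430 → Σnom=69.630; wc +0.320/-0.120 → slack +1.198/-1.069; half-tol=0.220, Σhalf²=0.316223
Nominal = 69.630. Worst-case = [69.630 - 1.069, 69.630 + 1.198] = [68.561, 70.828]. RSS = √0.316223 = 0.562.

nominal=69.630 wc=[68.561,70.828] rss=0.562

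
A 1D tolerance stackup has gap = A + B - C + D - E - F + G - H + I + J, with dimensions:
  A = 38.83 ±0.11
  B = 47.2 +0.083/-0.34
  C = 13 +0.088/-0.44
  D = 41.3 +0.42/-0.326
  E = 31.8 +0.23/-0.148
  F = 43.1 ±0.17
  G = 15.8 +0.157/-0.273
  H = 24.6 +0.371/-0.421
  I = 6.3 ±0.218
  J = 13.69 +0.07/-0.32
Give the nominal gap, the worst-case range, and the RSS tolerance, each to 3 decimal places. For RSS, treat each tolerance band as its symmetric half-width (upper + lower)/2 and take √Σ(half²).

Stack each dimension's contribution:
  +A: nom +38.830 → Σnom=38.830; wc +0.110/-0.110 → slack +0.110/-0.110; half-tol=0.110, Σhalf²=0.012100
  +B: nom +47.200 → Σnom=86.030; wc +0.083/-0.340 → slack +0.193/-0.450; half-tol=0.212, Σhalf²=0.056832
  -C: nom -13.000 → Σnom=73.030; wc +0.440/-0.088 → slack +0.633/-0.538; half-tol=0.264, Σhalf²=0.126528
  +D: nom +41.300 → Σnom=114.330; wc +0.420/-0.326 → slack +1.053/-0.864; half-tol=0.373, Σhalf²=0.265657
  -E: nom -31.800 → Σnom=82.530; wc +0.148/-0.230 → slack +1.201/-1.094; half-tol=0.189, Σhalf²=0.301378
  -F: nom -43.100 → Σnom=39.430; wc +0.170/-0.170 → slack +1.371/-1.264; half-tol=0.170, Σhalf²=0.330278
  +G: nom +15.800 → Σnom=55.230; wc +0.157/-0.273 → slack +1.528/-1.537; half-tol=0.215, Σhalf²=0.376503
  -H: nom -24.600 → Σnom=30.630; wc +0.421/-0.371 → slack +1.949/-1.908; half-tol=0.396, Σhalf²=0.533319
  +I: nom +6.300 → Σnom=36.930; wc +0.218/-0.218 → slack +2.167/-2.126; half-tol=0.218, Σhalf²=0.580843
  +J: nom +13.690 → Σnom=50.620; wc +0.070/-0.320 → slack +2.237/-2.446; half-tol=0.195, Σhalf²=0.618868
Nominal = 50.620. Worst-case = [50.620 - 2.446, 50.620 + 2.237] = [48.174, 52.857]. RSS = √0.618868 = 0.787.

nominal=50.620 wc=[48.174,52.857] rss=0.787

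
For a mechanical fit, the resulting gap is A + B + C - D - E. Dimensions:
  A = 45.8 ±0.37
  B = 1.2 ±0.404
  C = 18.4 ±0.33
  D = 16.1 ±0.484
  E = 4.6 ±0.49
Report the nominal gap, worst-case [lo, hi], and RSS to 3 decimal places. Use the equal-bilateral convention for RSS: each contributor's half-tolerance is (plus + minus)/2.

nominal=44.700 wc=[42.622,46.778] rss=0.940

Stack each dimension's contribution:
  +A: nom +45.800 → Σnom=45.800; wc +0.370/-0.370 → slack +0.370/-0.370; half-tol=0.370, Σhalf²=0.136900
  +B: nom +1.200 → Σnom=47.000; wc +0.404/-0.404 → slack +0.774/-0.774; half-tol=0.404, Σhalf²=0.300116
  +C: nom +18.400 → Σnom=65.400; wc +0.330/-0.330 → slack +1.104/-1.104; half-tol=0.330, Σhalf²=0.409016
  -D: nom -16.100 → Σnom=49.300; wc +0.484/-0.484 → slack +1.588/-1.588; half-tol=0.484, Σhalf²=0.643272
  -E: nom -4.600 → Σnom=44.700; wc +0.490/-0.490 → slack +2.078/-2.078; half-tol=0.490, Σhalf²=0.883372
Nominal = 44.700. Worst-case = [44.700 - 2.078, 44.700 + 2.078] = [42.622, 46.778]. RSS = √0.883372 = 0.940.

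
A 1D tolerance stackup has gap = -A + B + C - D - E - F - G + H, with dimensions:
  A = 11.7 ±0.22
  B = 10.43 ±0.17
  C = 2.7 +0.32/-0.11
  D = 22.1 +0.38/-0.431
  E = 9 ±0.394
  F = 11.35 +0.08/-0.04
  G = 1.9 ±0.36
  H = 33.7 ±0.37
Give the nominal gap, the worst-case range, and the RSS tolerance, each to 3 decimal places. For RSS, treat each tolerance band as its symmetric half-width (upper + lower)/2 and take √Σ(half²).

Stack each dimension's contribution:
  -A: nom -11.700 → Σnom=-11.700; wc +0.220/-0.220 → slack +0.220/-0.220; half-tol=0.220, Σhalf²=0.048400
  +B: nom +10.430 → Σnom=-1.270; wc +0.170/-0.170 → slack +0.390/-0.390; half-tol=0.170, Σhalf²=0.077300
  +C: nom +2.700 → Σnom=1.430; wc +0.320/-0.110 → slack +0.710/-0.500; half-tol=0.215, Σhalf²=0.123525
  -D: nom -22.100 → Σnom=-20.670; wc +0.431/-0.380 → slack +1.141/-0.880; half-tol=0.405, Σhalf²=0.287955
  -E: nom -9.000 → Σnom=-29.670; wc +0.394/-0.394 → slack +1.535/-1.274; half-tol=0.394, Σhalf²=0.443191
  -F: nom -11.350 → Σnom=-41.020; wc +0.040/-0.080 → slack +1.575/-1.354; half-tol=0.060, Σhalf²=0.446791
  -G: nom -1.900 → Σnom=-42.920; wc +0.360/-0.360 → slack +1.935/-1.714; half-tol=0.360, Σhalf²=0.576391
  +H: nom +33.700 → Σnom=-9.220; wc +0.370/-0.370 → slack +2.305/-2.084; half-tol=0.370, Σhalf²=0.713291
Nominal = -9.220. Worst-case = [-9.220 - 2.084, -9.220 + 2.305] = [-11.304, -6.915]. RSS = √0.713291 = 0.845.

nominal=-9.220 wc=[-11.304,-6.915] rss=0.845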